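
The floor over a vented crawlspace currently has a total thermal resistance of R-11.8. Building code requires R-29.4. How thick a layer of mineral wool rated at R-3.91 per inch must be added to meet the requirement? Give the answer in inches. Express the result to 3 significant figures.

4.50 in

ΔR = 29.4 − 11.8 = 17.6 ft²·°F·h/BTU
L = ΔR / (R/in) = 17.6/3.91 = 4.501 in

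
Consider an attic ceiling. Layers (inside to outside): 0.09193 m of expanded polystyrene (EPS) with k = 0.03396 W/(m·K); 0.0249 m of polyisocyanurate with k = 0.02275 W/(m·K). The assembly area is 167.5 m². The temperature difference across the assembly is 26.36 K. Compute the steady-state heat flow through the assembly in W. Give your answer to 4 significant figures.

0.09193/0.03396 = 2.707
0.0249/0.02275 = 1.0945
R_total = 2.707 + 1.0945 = 3.8015 m²·K/W
Q = A·ΔT/R = 167.5 × 26.36 / 3.8015 = 1161.5 W

1161 W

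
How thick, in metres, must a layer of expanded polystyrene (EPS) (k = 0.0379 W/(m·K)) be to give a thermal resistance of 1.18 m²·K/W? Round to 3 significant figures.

L = R·k = 1.18 × 0.0379 = 0.04472 m

0.0447 m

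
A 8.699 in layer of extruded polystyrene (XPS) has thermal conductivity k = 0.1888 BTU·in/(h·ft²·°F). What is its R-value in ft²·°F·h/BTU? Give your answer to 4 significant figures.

46.08 ft²·°F·h/BTU

R = L/k = 8.699/0.1888 = 46.075 ft²·°F·h/BTU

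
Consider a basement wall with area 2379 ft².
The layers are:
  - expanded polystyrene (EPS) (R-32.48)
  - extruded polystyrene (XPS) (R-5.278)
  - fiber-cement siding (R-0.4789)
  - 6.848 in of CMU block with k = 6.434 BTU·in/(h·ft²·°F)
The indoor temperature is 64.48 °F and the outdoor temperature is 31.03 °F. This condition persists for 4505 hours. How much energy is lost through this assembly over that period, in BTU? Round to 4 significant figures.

6.848/6.434 = 1.0643
R_total = 32.48 + 5.278 + 0.4789 + 1.0643 = 39.301 ft²·°F·h/BTU
Q = 2379 × (64.48 − 31.03) / 39.301 = 2024.8 BTU/h
E = 2024.8 × 4505 = 9121800 BTU

9122000 BTU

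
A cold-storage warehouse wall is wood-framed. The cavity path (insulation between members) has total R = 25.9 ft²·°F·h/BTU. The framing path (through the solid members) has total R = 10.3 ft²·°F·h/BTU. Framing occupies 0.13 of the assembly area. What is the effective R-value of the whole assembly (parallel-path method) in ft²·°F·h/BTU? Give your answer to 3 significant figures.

21.6 ft²·°F·h/BTU

U_eff = 0.87/25.9 + 0.13/10.3 = 0.03359 + 0.01262 = 0.04621
R_eff = 1/U_eff = 21.64 ft²·°F·h/BTU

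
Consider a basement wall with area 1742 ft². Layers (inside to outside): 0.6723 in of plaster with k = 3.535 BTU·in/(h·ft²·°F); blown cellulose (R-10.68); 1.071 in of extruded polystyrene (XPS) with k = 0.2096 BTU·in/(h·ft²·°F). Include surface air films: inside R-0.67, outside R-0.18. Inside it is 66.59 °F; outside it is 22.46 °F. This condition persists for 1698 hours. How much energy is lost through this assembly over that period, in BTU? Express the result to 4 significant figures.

0.6723/3.535 = 0.19018
1.071/0.2096 = 5.1097
R_total = 0.67 + 0.19018 + 10.68 + 5.1097 + 0.18 = 16.83 ft²·°F·h/BTU
Q = 1742 × (66.59 − 22.46) / 16.83 = 4567.7 BTU/h
E = 4567.7 × 1698 = 7756000 BTU

7756000 BTU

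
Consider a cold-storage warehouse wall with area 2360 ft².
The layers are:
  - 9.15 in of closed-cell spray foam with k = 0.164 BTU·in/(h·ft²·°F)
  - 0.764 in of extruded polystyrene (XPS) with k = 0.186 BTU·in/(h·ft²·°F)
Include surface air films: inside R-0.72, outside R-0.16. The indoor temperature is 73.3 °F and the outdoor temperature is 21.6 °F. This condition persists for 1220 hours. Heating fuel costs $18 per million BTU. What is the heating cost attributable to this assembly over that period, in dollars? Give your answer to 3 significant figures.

9.15/0.164 = 55.79
0.764/0.186 = 4.108
R_total = 0.72 + 55.79 + 4.108 + 0.16 = 60.78 ft²·°F·h/BTU
Q = 2360 × (73.3 − 21.6) / 60.78 = 2007 BTU/h
E = 2007 × 1220 = 2449000 BTU
Cost = 2449000/10⁶ × 18 = $44.08

44.1 dollars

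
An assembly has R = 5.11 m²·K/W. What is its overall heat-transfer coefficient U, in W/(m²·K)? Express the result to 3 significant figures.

U = 1/R = 1/5.11 = 0.1957

0.196 W/(m²·K)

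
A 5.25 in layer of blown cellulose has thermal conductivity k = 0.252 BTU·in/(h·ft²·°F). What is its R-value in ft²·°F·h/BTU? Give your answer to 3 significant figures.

R = L/k = 5.25/0.252 = 20.83 ft²·°F·h/BTU

20.8 ft²·°F·h/BTU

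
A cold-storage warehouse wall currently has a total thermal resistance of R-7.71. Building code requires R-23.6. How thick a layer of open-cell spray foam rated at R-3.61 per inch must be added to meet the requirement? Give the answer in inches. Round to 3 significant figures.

4.40 in

ΔR = 23.6 − 7.71 = 15.89 ft²·°F·h/BTU
L = ΔR / (R/in) = 15.89/3.61 = 4.402 in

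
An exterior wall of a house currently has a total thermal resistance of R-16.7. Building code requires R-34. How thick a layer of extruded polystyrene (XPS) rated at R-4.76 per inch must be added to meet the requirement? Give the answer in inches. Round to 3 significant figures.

ΔR = 34 − 16.7 = 17.3 ft²·°F·h/BTU
L = ΔR / (R/in) = 17.3/4.76 = 3.634 in

3.63 in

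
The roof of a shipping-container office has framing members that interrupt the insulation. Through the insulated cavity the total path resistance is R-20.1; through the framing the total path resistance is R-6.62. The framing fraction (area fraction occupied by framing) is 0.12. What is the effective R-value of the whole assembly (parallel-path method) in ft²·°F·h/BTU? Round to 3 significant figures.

U_eff = 0.88/20.1 + 0.12/6.62 = 0.04378 + 0.01813 = 0.06191
R_eff = 1/U_eff = 16.15 ft²·°F·h/BTU

16.2 ft²·°F·h/BTU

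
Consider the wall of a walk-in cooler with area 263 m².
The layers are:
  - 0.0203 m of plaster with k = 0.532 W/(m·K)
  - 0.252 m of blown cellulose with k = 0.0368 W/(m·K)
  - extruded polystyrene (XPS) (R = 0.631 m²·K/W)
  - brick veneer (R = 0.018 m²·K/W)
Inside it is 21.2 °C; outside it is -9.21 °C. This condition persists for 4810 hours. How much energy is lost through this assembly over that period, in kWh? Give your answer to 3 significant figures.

0.0203/0.532 = 0.03816
0.252/0.0368 = 6.848
R_total = 0.03816 + 6.848 + 0.631 + 0.018 = 7.535 m²·K/W
Q = 263 × (21.2 − (-9.21)) / 7.535 = 1061 W
E = 1061 W × 4810 h / 1000 = 5105 kWh

5110 kWh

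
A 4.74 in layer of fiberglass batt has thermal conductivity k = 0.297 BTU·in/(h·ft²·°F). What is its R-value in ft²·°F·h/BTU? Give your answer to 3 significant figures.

R = L/k = 4.74/0.297 = 15.96 ft²·°F·h/BTU

16.0 ft²·°F·h/BTU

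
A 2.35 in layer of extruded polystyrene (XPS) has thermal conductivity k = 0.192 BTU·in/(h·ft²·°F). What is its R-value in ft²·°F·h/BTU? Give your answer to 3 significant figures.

12.2 ft²·°F·h/BTU

R = L/k = 2.35/0.192 = 12.24 ft²·°F·h/BTU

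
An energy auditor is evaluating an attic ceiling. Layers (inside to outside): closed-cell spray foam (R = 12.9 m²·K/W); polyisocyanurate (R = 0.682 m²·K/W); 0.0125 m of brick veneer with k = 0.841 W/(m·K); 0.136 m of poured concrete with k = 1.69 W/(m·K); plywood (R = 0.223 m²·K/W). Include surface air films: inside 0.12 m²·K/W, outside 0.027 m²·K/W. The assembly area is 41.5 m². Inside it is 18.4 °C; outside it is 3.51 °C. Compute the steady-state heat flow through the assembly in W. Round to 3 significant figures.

44.0 W

0.0125/0.841 = 0.01486
0.136/1.69 = 0.08047
R_total = 0.12 + 12.9 + 0.682 + 0.01486 + 0.08047 + 0.223 + 0.027 = 14.05 m²·K/W
Q = A·ΔT/R = 41.5 × (18.4 − 3.51) / 14.05 = 43.99 W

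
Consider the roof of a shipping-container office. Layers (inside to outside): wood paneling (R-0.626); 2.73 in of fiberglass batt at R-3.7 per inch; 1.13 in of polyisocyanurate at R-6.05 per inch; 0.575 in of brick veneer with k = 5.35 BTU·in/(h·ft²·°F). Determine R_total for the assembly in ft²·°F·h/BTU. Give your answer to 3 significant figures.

17.7 ft²·°F·h/BTU

2.73 × 3.7 = 10.1
1.13 × 6.05 = 6.836
0.575/5.35 = 0.1075
R_total = 0.626 + 10.1 + 6.836 + 0.1075 = 17.67 ft²·°F·h/BTU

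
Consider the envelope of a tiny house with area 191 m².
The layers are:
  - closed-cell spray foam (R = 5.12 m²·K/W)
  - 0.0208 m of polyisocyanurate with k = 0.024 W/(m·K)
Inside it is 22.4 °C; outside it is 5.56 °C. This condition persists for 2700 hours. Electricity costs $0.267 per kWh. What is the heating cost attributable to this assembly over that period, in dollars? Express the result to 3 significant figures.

0.0208/0.024 = 0.8667
R_total = 5.12 + 0.8667 = 5.987 m²·K/W
Q = 191 × (22.4 − 5.56) / 5.987 = 537.3 W
E = 537.3 W × 2700 h / 1000 = 1451 kWh
Cost = 1451 × 0.267 = $387.3

387 dollars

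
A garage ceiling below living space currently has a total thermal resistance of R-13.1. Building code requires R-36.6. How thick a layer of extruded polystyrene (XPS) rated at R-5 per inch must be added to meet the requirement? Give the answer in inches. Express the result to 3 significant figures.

4.70 in

ΔR = 36.6 − 13.1 = 23.5 ft²·°F·h/BTU
L = ΔR / (R/in) = 23.5/5 = 4.7 in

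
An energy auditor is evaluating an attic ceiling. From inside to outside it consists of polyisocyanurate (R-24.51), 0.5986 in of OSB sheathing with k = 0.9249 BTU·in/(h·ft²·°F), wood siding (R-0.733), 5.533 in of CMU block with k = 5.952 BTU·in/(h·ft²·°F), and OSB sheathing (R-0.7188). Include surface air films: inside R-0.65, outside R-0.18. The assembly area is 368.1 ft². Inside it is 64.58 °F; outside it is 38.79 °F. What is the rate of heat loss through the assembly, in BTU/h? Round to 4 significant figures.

0.5986/0.9249 = 0.64721
5.533/5.952 = 0.9296
R_total = 0.65 + 24.51 + 0.64721 + 0.733 + 0.9296 + 0.7188 + 0.18 = 28.369 ft²·°F·h/BTU
Q = A·ΔT/R = 368.1 × (64.58 − 38.79) / 28.369 = 334.64 BTU/h

334.6 BTU/h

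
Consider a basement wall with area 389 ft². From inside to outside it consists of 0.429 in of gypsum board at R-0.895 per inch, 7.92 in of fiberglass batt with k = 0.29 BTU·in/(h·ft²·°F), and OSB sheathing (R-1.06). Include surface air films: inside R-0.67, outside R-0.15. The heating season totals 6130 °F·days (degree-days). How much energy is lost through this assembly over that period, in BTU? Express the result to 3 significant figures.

1940000 BTU

0.429 × 0.895 = 0.384
7.92/0.29 = 27.31
R_total = 0.67 + 0.384 + 27.31 + 1.06 + 0.15 = 29.57 ft²·°F·h/BTU
E = A × HDD × 24 / R = 389 × 6130 × 24 / 29.57 = 1935000 BTU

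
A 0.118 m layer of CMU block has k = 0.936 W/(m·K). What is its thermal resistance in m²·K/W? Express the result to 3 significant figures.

R = L/k = 0.118/0.936 = 0.1261 m²·K/W

0.126 m²·K/W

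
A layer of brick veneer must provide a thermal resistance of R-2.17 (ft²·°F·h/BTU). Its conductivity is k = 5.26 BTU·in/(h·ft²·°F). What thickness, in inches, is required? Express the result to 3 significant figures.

L = R × k = 2.17 × 5.26 = 11.41 in

11.4 in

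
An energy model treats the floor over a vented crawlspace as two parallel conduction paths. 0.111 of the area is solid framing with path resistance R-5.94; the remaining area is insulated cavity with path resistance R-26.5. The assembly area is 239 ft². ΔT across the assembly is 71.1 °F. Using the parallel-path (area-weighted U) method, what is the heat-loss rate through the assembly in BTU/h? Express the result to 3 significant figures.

U_eff = 0.889/26.5 + 0.111/5.94 = 0.03355 + 0.01869 = 0.05223
R_eff = 1/U_eff = 19.14 ft²·°F·h/BTU
Q = 239 × 71.1 / 19.14 = 887.6 BTU/h

888 BTU/h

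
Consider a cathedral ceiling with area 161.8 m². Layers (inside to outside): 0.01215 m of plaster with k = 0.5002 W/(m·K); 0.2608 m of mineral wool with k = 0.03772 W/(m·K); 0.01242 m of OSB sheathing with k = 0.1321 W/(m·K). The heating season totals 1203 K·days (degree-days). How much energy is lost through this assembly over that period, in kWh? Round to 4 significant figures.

664.3 kWh

0.01215/0.5002 = 0.02429
0.2608/0.03772 = 6.9141
0.01242/0.1321 = 0.09402
R_total = 0.02429 + 6.9141 + 0.09402 = 7.0324 m²·K/W
E = A × HDD × 24 / R / 1000 = 161.8 × 1203 × 24 / 7.0324 / 1000 = 664.28 kWh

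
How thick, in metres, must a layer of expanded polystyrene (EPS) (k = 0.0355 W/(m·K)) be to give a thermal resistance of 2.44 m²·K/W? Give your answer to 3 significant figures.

0.0866 m

L = R·k = 2.44 × 0.0355 = 0.08662 m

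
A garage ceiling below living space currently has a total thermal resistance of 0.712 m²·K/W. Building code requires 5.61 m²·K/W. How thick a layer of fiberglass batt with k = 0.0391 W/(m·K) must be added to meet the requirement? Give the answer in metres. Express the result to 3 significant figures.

0.192 m

ΔR = 5.61 − 0.712 = 4.898 m²·K/W
L = ΔR × k = 4.898 × 0.0391 = 0.1915 m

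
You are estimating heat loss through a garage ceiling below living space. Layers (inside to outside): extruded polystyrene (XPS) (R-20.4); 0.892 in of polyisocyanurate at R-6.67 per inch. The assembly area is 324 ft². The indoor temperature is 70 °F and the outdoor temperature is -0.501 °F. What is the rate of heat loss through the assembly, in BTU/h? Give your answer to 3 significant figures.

0.892 × 6.67 = 5.95
R_total = 20.4 + 5.95 = 26.35 ft²·°F·h/BTU
Q = A·ΔT/R = 324 × (70 − (-0.501)) / 26.35 = 866.9 BTU/h

867 BTU/h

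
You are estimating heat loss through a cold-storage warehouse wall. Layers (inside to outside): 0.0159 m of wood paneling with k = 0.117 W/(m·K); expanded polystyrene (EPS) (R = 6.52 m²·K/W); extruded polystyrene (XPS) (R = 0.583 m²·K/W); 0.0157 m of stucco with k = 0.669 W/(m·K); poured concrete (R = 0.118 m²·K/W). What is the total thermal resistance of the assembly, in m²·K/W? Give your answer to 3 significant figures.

7.38 m²·K/W

0.0159/0.117 = 0.1359
0.0157/0.669 = 0.02347
R_total = 0.1359 + 6.52 + 0.583 + 0.02347 + 0.118 = 7.38 m²·K/W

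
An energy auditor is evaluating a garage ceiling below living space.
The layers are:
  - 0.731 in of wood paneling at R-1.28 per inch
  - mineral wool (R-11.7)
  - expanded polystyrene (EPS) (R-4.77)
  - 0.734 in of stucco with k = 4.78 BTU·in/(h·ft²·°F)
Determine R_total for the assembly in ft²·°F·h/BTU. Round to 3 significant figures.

0.731 × 1.28 = 0.9357
0.734/4.78 = 0.1536
R_total = 0.9357 + 11.7 + 4.77 + 0.1536 = 17.56 ft²·°F·h/BTU

17.6 ft²·°F·h/BTU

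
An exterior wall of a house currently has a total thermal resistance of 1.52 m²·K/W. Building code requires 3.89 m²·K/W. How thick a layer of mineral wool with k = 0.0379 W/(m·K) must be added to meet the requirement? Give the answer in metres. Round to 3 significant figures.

0.0898 m

ΔR = 3.89 − 1.52 = 2.37 m²·K/W
L = ΔR × k = 2.37 × 0.0379 = 0.08982 m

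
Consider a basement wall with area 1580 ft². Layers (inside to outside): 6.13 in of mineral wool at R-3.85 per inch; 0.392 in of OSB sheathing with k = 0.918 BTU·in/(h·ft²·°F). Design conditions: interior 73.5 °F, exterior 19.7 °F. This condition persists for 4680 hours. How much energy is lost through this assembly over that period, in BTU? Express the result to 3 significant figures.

6.13 × 3.85 = 23.6
0.392/0.918 = 0.427
R_total = 23.6 + 0.427 = 24.03 ft²·°F·h/BTU
Q = 1580 × (73.5 − 19.7) / 24.03 = 3538 BTU/h
E = 3538 × 4680 = 16560000 BTU

16600000 BTU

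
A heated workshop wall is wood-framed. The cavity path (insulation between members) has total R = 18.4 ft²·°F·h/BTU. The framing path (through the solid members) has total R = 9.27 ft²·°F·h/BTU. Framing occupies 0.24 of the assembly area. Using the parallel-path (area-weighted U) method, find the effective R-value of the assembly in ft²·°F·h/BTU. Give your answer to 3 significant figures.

U_eff = 0.76/18.4 + 0.24/9.27 = 0.0413 + 0.02589 = 0.06719
R_eff = 1/U_eff = 14.88 ft²·°F·h/BTU

14.9 ft²·°F·h/BTU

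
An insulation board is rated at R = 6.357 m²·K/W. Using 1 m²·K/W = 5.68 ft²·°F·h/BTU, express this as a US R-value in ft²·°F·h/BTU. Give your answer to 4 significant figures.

R_US = 6.357 × 5.68 = 36.108

36.11 ft²·°F·h/BTU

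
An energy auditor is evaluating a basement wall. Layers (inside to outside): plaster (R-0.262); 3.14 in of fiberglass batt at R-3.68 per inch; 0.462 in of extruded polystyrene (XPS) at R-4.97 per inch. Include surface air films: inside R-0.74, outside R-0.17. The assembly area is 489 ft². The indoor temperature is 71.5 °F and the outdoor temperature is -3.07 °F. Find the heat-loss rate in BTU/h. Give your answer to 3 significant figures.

2430 BTU/h

3.14 × 3.68 = 11.56
0.462 × 4.97 = 2.296
R_total = 0.74 + 0.262 + 11.56 + 2.296 + 0.17 = 15.02 ft²·°F·h/BTU
Q = A·ΔT/R = 489 × (71.5 − (-3.07)) / 15.02 = 2427 BTU/h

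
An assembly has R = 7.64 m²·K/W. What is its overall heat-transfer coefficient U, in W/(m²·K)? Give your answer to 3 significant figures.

0.131 W/(m²·K)

U = 1/R = 1/7.64 = 0.1309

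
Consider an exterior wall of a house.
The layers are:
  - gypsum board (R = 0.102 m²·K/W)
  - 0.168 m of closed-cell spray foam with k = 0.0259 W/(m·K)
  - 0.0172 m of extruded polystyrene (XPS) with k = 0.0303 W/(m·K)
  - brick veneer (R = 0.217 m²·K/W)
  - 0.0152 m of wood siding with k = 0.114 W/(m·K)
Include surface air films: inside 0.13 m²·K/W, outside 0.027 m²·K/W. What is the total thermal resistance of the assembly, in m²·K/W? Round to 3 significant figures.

7.66 m²·K/W

0.168/0.0259 = 6.486
0.0172/0.0303 = 0.5677
0.0152/0.114 = 0.1333
R_total = 0.13 + 0.102 + 6.486 + 0.5677 + 0.217 + 0.1333 + 0.027 = 7.663 m²·K/W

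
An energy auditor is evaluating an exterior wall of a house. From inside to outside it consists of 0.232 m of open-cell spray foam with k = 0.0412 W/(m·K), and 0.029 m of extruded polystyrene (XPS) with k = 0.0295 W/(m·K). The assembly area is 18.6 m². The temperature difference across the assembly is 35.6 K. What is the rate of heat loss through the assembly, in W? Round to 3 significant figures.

100 W

0.232/0.0412 = 5.631
0.029/0.0295 = 0.9831
R_total = 5.631 + 0.9831 = 6.614 m²·K/W
Q = A·ΔT/R = 18.6 × 35.6 / 6.614 = 100.1 W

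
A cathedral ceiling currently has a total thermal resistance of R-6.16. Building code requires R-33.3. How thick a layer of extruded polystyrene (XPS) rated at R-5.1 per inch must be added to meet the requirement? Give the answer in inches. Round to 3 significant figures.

ΔR = 33.3 − 6.16 = 27.14 ft²·°F·h/BTU
L = ΔR / (R/in) = 27.14/5.1 = 5.322 in

5.32 in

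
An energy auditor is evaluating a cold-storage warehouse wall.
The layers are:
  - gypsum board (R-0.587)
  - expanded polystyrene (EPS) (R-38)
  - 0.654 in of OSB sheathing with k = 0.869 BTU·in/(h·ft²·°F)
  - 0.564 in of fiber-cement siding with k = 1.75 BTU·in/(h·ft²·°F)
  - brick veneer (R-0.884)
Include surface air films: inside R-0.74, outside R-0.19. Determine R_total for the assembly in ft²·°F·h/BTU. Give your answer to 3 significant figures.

41.5 ft²·°F·h/BTU

0.654/0.869 = 0.7526
0.564/1.75 = 0.3223
R_total = 0.74 + 0.587 + 38 + 0.7526 + 0.3223 + 0.884 + 0.19 = 41.48 ft²·°F·h/BTU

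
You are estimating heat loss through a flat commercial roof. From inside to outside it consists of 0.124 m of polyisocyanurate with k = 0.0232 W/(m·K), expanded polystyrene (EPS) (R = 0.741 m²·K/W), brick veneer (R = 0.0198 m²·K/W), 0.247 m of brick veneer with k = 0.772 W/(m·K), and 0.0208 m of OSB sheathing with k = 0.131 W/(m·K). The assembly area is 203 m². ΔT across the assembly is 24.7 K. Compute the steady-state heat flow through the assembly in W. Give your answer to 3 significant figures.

0.124/0.0232 = 5.345
0.247/0.772 = 0.3199
0.0208/0.131 = 0.1588
R_total = 5.345 + 0.741 + 0.0198 + 0.3199 + 0.1588 = 6.584 m²·K/W
Q = A·ΔT/R = 203 × 24.7 / 6.584 = 761.5 W

762 W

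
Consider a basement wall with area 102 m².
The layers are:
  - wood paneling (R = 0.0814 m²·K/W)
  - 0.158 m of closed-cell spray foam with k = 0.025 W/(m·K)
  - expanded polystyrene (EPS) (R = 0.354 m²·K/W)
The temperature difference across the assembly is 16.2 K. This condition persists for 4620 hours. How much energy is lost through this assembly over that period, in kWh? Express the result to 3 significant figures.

1130 kWh

0.158/0.025 = 6.32
R_total = 0.0814 + 6.32 + 0.354 = 6.755 m²·K/W
Q = 102 × 16.2 / 6.755 = 244.6 W
E = 244.6 W × 4620 h / 1000 = 1130 kWh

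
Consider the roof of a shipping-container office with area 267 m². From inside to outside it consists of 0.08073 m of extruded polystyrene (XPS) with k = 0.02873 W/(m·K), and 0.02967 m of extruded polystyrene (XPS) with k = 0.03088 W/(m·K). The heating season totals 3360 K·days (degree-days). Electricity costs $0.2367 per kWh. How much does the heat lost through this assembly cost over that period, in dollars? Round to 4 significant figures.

1352 dollars

0.08073/0.02873 = 2.81
0.02967/0.03088 = 0.96082
R_total = 2.81 + 0.96082 = 3.7708 m²·K/W
E = A × HDD × 24 / R / 1000 = 267 × 3360 × 24 / 3.7708 / 1000 = 5709.9 kWh
Cost = 5709.9 × 0.2367 = $1351.5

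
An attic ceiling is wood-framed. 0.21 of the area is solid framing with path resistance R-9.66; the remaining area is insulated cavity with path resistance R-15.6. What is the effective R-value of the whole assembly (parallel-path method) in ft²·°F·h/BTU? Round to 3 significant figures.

U_eff = 0.79/15.6 + 0.21/9.66 = 0.05064 + 0.02174 = 0.07238
R_eff = 1/U_eff = 13.82 ft²·°F·h/BTU

13.8 ft²·°F·h/BTU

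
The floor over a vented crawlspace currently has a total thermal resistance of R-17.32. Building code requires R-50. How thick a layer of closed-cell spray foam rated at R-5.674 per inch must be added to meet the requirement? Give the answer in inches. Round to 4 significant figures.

ΔR = 50 − 17.32 = 32.68 ft²·°F·h/BTU
L = ΔR / (R/in) = 32.68/5.674 = 5.7596 in

5.760 in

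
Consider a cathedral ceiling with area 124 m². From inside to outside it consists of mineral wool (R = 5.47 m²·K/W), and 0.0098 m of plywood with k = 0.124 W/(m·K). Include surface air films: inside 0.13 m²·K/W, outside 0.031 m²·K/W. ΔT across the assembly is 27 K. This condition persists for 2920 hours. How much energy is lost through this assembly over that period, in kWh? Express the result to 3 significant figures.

1710 kWh

0.0098/0.124 = 0.07903
R_total = 0.13 + 5.47 + 0.07903 + 0.031 = 5.71 m²·K/W
Q = 124 × 27 / 5.71 = 586.3 W
E = 586.3 W × 2920 h / 1000 = 1712 kWh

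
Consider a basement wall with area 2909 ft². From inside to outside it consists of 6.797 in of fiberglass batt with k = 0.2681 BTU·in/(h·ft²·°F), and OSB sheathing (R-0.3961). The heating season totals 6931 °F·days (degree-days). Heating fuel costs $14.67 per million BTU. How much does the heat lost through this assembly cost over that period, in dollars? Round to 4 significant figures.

6.797/0.2681 = 25.352
R_total = 25.352 + 0.3961 = 25.749 ft²·°F·h/BTU
E = A × HDD × 24 / R = 2909 × 6931 × 24 / 25.749 = 18793000 BTU
Cost = 18793000/10⁶ × 14.67 = $275.69

275.7 dollars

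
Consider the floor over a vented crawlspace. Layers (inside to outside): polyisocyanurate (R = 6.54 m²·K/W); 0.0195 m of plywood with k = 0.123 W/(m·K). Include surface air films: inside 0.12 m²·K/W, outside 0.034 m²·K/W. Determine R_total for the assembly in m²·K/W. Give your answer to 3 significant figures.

6.85 m²·K/W

0.0195/0.123 = 0.1585
R_total = 0.12 + 6.54 + 0.1585 + 0.034 = 6.853 m²·K/W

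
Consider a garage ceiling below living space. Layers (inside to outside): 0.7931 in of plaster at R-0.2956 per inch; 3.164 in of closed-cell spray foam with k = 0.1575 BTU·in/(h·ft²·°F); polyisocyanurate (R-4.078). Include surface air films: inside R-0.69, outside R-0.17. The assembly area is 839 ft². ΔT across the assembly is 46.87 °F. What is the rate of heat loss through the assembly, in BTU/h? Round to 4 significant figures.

0.7931 × 0.2956 = 0.23444
3.164/0.1575 = 20.089
R_total = 0.69 + 0.23444 + 20.089 + 4.078 + 0.17 = 25.261 ft²·°F·h/BTU
Q = A·ΔT/R = 839 × 46.87 / 25.261 = 1556.7 BTU/h

1557 BTU/h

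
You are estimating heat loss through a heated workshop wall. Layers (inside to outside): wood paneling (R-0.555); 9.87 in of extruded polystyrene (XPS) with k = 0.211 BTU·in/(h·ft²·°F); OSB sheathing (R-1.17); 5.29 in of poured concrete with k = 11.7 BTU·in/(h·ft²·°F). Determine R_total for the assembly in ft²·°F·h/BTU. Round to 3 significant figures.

49.0 ft²·°F·h/BTU

9.87/0.211 = 46.78
5.29/11.7 = 0.4521
R_total = 0.555 + 46.78 + 1.17 + 0.4521 = 48.95 ft²·°F·h/BTU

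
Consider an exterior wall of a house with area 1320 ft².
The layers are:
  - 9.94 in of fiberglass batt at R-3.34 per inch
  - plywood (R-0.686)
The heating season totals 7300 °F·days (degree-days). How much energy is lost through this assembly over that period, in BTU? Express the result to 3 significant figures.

9.94 × 3.34 = 33.2
R_total = 33.2 + 0.686 = 33.89 ft²·°F·h/BTU
E = A × HDD × 24 / R = 1320 × 7300 × 24 / 33.89 = 6825000 BTU

6820000 BTU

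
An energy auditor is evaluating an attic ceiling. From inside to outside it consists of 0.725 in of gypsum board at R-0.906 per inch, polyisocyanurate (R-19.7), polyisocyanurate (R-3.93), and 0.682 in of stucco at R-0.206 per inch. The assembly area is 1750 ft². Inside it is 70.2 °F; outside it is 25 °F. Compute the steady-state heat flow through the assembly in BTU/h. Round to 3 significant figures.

3240 BTU/h

0.725 × 0.906 = 0.6569
0.682 × 0.206 = 0.1405
R_total = 0.6569 + 19.7 + 3.93 + 0.1405 = 24.43 ft²·°F·h/BTU
Q = A·ΔT/R = 1750 × (70.2 − 25) / 24.43 = 3238 BTU/h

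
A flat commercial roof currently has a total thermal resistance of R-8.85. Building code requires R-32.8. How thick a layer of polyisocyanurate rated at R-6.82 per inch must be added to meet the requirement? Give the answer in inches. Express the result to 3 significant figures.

3.51 in

ΔR = 32.8 − 8.85 = 23.95 ft²·°F·h/BTU
L = ΔR / (R/in) = 23.95/6.82 = 3.512 in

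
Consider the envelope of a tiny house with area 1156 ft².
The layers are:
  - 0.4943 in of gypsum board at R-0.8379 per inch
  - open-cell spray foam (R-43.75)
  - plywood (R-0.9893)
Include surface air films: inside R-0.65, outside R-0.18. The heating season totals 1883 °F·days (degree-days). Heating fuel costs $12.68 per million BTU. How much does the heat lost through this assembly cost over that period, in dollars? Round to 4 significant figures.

0.4943 × 0.8379 = 0.41417
R_total = 0.65 + 0.41417 + 43.75 + 0.9893 + 0.18 = 45.983 ft²·°F·h/BTU
E = A × HDD × 24 / R = 1156 × 1883 × 24 / 45.983 = 1136100 BTU
Cost = 1136100/10⁶ × 12.68 = $14.406

14.41 dollars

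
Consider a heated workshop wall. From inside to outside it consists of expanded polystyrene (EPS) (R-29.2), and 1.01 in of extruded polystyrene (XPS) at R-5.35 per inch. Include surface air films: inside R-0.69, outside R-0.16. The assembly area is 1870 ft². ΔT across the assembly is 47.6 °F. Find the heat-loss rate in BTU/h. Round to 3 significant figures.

2510 BTU/h

1.01 × 5.35 = 5.403
R_total = 0.69 + 29.2 + 5.403 + 0.16 = 35.45 ft²·°F·h/BTU
Q = A·ΔT/R = 1870 × 47.6 / 35.45 = 2511 BTU/h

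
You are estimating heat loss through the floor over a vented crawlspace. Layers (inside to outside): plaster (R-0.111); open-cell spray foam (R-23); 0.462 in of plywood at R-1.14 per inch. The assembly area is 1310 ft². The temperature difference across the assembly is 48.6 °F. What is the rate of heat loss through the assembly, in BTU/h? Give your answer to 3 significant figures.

2690 BTU/h

0.462 × 1.14 = 0.5267
R_total = 0.111 + 23 + 0.5267 = 23.64 ft²·°F·h/BTU
Q = A·ΔT/R = 1310 × 48.6 / 23.64 = 2693 BTU/h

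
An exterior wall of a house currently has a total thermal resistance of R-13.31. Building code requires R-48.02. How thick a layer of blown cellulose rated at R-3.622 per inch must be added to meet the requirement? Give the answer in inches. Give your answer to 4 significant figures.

ΔR = 48.02 − 13.31 = 34.71 ft²·°F·h/BTU
L = ΔR / (R/in) = 34.71/3.622 = 9.5831 in

9.583 in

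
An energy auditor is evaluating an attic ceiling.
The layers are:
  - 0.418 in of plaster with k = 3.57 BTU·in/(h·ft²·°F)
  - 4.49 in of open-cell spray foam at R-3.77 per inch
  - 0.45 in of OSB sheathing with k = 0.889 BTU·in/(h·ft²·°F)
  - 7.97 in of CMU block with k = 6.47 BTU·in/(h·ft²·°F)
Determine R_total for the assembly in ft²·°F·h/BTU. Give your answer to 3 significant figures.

18.8 ft²·°F·h/BTU

0.418/3.57 = 0.1171
4.49 × 3.77 = 16.93
0.45/0.889 = 0.5062
7.97/6.47 = 1.232
R_total = 0.1171 + 16.93 + 0.5062 + 1.232 = 18.78 ft²·°F·h/BTU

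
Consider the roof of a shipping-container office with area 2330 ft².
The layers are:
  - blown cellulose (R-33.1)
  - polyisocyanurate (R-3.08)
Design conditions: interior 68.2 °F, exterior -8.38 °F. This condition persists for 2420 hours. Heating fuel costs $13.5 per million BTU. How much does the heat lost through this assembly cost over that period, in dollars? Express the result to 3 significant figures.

R_total = 33.1 + 3.08 = 36.18 ft²·°F·h/BTU
Q = 2330 × (68.2 − (-8.38)) / 36.18 = 4932 BTU/h
E = 4932 × 2420 = 11930000 BTU
Cost = 11930000/10⁶ × 13.5 = $161.1

161 dollars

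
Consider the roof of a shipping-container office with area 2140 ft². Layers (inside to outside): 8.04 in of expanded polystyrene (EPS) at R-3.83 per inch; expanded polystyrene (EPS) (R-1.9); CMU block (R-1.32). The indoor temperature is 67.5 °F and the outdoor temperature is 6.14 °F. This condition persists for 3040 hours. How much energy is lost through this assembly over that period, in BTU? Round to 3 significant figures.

8.04 × 3.83 = 30.79
R_total = 30.79 + 1.9 + 1.32 = 34.01 ft²·°F·h/BTU
Q = 2140 × (67.5 − 6.14) / 34.01 = 3861 BTU/h
E = 3861 × 3040 = 11740000 BTU

11700000 BTU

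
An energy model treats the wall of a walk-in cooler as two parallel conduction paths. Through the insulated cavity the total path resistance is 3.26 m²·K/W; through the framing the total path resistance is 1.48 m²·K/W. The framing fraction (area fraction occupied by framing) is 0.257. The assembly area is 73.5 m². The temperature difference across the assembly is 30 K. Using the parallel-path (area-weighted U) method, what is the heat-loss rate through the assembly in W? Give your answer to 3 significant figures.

885 W

U_eff = 0.743/3.26 + 0.257/1.48 = 0.2279 + 0.1736 = 0.4016
R_eff = 1/U_eff = 2.49 m²·K/W
Q = 73.5 × 30 / 2.49 = 885.4 W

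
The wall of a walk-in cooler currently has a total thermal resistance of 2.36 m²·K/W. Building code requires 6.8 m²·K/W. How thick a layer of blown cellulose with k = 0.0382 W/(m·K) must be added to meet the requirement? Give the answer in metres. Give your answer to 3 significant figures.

0.170 m

ΔR = 6.8 − 2.36 = 4.44 m²·K/W
L = ΔR × k = 4.44 × 0.0382 = 0.1696 m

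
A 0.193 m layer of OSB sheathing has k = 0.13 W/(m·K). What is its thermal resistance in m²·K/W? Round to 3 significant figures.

1.48 m²·K/W

R = L/k = 0.193/0.13 = 1.485 m²·K/W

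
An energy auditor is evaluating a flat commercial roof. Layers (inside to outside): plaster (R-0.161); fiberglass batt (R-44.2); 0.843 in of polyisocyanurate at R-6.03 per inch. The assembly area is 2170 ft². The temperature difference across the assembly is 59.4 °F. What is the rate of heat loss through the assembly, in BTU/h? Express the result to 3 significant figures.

0.843 × 6.03 = 5.083
R_total = 0.161 + 44.2 + 5.083 = 49.44 ft²·°F·h/BTU
Q = A·ΔT/R = 2170 × 59.4 / 49.44 = 2607 BTU/h

2610 BTU/h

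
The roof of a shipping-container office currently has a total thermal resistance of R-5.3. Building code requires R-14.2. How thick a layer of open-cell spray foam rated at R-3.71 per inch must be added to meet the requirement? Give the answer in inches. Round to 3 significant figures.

ΔR = 14.2 − 5.3 = 8.9 ft²·°F·h/BTU
L = ΔR / (R/in) = 8.9/3.71 = 2.399 in

2.40 in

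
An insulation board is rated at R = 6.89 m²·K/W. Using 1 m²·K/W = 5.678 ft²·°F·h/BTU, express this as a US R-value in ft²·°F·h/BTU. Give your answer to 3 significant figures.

39.1 ft²·°F·h/BTU

R_US = 6.89 × 5.678 = 39.12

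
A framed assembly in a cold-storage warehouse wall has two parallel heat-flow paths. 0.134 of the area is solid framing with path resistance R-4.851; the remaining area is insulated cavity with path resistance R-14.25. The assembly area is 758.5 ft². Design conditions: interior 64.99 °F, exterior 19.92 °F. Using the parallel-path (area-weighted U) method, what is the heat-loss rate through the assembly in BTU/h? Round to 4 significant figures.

3022 BTU/h

U_eff = 0.866/14.25 + 0.134/4.851 = 0.060772 + 0.027623 = 0.088395
R_eff = 1/U_eff = 11.313 ft²·°F·h/BTU
Q = 758.5 × (64.99 − 19.92) / 11.313 = 3021.8 BTU/h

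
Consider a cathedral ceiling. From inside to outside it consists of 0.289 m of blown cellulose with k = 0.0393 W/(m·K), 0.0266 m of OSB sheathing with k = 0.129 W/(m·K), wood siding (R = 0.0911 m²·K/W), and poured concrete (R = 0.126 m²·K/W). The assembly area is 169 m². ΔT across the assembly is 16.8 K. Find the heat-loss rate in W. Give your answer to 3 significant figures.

365 W

0.289/0.0393 = 7.354
0.0266/0.129 = 0.2062
R_total = 7.354 + 0.2062 + 0.0911 + 0.126 = 7.777 m²·K/W
Q = A·ΔT/R = 169 × 16.8 / 7.777 = 365.1 W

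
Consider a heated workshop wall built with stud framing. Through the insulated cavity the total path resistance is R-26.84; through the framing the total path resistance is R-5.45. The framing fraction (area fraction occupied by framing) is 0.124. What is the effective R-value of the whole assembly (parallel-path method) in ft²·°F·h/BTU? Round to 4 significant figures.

18.05 ft²·°F·h/BTU

U_eff = 0.876/26.84 + 0.124/5.45 = 0.032638 + 0.022752 = 0.05539
R_eff = 1/U_eff = 18.054 ft²·°F·h/BTU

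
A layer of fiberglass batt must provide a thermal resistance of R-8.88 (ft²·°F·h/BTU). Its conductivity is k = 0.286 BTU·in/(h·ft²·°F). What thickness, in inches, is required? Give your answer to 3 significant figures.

2.54 in

L = R × k = 8.88 × 0.286 = 2.54 in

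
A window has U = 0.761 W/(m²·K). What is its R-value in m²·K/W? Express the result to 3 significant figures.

R = 1/U = 1/0.761 = 1.314

1.31 m²·K/W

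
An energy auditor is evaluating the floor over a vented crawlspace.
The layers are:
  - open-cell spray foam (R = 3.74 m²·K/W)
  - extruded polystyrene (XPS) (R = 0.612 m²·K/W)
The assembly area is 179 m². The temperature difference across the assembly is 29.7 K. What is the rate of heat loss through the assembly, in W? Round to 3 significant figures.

R_total = 3.74 + 0.612 = 4.352 m²·K/W
Q = A·ΔT/R = 179 × 29.7 / 4.352 = 1222 W

1220 W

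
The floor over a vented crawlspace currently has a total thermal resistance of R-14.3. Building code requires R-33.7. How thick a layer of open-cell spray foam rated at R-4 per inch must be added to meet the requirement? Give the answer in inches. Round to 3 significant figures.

4.85 in

ΔR = 33.7 − 14.3 = 19.4 ft²·°F·h/BTU
L = ΔR / (R/in) = 19.4/4 = 4.85 in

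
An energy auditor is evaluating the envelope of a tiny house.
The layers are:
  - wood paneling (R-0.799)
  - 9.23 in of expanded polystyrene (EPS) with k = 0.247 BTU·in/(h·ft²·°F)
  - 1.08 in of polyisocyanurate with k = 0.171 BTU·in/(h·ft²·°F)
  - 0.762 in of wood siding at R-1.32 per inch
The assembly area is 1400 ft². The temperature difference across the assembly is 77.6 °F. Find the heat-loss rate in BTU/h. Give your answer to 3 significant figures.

2390 BTU/h

9.23/0.247 = 37.37
1.08/0.171 = 6.316
0.762 × 1.32 = 1.006
R_total = 0.799 + 37.37 + 6.316 + 1.006 = 45.49 ft²·°F·h/BTU
Q = A·ΔT/R = 1400 × 77.6 / 45.49 = 2388 BTU/h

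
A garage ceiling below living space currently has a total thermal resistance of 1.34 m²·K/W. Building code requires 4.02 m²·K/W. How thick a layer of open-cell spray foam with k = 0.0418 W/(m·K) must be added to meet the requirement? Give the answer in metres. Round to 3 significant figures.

ΔR = 4.02 − 1.34 = 2.68 m²·K/W
L = ΔR × k = 2.68 × 0.0418 = 0.112 m

0.112 m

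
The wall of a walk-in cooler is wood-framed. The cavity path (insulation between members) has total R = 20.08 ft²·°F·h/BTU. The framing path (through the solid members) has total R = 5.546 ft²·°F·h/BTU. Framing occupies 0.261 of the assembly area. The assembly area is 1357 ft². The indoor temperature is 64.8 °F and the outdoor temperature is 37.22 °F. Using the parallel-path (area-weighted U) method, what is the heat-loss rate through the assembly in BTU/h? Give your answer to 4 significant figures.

3139 BTU/h

U_eff = 0.739/20.08 + 0.261/5.546 = 0.036803 + 0.047061 = 0.083864
R_eff = 1/U_eff = 11.924 ft²·°F·h/BTU
Q = 1357 × (64.8 − 37.22) / 11.924 = 3138.7 BTU/h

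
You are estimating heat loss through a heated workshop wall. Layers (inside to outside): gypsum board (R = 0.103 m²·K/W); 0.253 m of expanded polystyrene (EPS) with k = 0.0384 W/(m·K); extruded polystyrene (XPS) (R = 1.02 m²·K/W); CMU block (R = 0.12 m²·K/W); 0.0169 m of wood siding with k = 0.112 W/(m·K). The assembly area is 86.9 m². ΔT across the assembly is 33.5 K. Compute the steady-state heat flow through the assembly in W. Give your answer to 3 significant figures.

0.253/0.0384 = 6.589
0.0169/0.112 = 0.1509
R_total = 0.103 + 6.589 + 1.02 + 0.12 + 0.1509 = 7.982 m²·K/W
Q = A·ΔT/R = 86.9 × 33.5 / 7.982 = 364.7 W

365 W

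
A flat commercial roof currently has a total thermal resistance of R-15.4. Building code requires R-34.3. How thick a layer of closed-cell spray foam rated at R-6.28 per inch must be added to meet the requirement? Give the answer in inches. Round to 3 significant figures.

3.01 in

ΔR = 34.3 − 15.4 = 18.9 ft²·°F·h/BTU
L = ΔR / (R/in) = 18.9/6.28 = 3.01 in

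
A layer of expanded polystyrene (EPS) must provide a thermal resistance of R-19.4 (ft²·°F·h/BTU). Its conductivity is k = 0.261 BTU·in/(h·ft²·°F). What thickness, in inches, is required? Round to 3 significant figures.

5.06 in

L = R × k = 19.4 × 0.261 = 5.063 in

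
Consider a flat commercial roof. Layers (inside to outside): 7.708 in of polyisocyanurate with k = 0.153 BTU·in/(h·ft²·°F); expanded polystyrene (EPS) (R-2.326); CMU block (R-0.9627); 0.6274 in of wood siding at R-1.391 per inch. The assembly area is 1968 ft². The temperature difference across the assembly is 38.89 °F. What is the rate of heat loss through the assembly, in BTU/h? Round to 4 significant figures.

7.708/0.153 = 50.379
0.6274 × 1.391 = 0.87271
R_total = 50.379 + 2.326 + 0.9627 + 0.87271 = 54.54 ft²·°F·h/BTU
Q = A·ΔT/R = 1968 × 38.89 / 54.54 = 1403.3 BTU/h

1403 BTU/h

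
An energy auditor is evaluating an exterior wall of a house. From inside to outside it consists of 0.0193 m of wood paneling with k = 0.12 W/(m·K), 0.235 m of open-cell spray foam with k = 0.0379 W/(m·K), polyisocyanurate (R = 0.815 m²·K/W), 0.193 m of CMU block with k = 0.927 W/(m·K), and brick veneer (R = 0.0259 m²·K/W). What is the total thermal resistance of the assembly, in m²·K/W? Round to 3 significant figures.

7.41 m²·K/W

0.0193/0.12 = 0.1608
0.235/0.0379 = 6.201
0.193/0.927 = 0.2082
R_total = 0.1608 + 6.201 + 0.815 + 0.2082 + 0.0259 = 7.41 m²·K/W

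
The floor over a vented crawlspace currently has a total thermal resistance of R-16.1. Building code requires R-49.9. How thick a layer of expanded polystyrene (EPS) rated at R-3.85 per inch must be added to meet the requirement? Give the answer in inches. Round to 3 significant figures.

ΔR = 49.9 − 16.1 = 33.8 ft²·°F·h/BTU
L = ΔR / (R/in) = 33.8/3.85 = 8.779 in

8.78 in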